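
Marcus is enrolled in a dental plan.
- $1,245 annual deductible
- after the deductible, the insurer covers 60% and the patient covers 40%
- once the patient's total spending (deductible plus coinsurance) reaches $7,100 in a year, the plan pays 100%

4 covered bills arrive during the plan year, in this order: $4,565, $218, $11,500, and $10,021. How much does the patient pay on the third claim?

Claim 1 ($4,565): $1,245 to deductible, leaving $3,320; patient's 40% is $1,328. Patient pays $2,573; OOP now $2,573.
Claim 2 ($218): 40% coinsurance on $218 = $87.20. Patient owes $87.20 (running OOP $2,660.20).
Claim 3 ($11,500): deductible already satisfied, so patient's share is 40% × $11,500 = $4,600. OOP would hit $7,260.20 > $7,100, so the cap limits the patient to $7,100 − $2,660.20 = $4,439.80.

$4,439.80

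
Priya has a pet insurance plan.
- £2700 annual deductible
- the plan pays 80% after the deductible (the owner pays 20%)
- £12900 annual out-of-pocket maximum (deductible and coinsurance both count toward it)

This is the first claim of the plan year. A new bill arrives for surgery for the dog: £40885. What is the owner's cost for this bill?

£10337

Deductible not yet touched, so the first £2700 of the bill goes to the deductible.
The remaining £38185 (= £40885 − £2700) moves to coinsurance.
Coinsurance: £38185 × 20% = £7637.
So the owner owes £2700 + £7637 = £10337 before any cap.
Year-to-date out-of-pocket becomes £0 + £10337 = £10337, still under the £12900 maximum, so no cap applies.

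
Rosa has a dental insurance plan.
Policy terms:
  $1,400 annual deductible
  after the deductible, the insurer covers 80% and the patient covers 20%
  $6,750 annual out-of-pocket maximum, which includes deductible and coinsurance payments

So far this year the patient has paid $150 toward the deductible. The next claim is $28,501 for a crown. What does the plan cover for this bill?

$21,901

$150 of the $1,400 deductible is already met, leaving $1,250.
That leaves $28,501 − $1,250 = $27,251 for coinsurance.
Coinsurance: $27,251 × 20% = $5,450.20.
That puts the patient's cost at $1,250 + $5,450.20 = $6,700.20 before any cap.
Adding $6,700.20 to the $150 already spent would give $6,850.20, which exceeds the $6,750 cap; the patient pays just $6,750 − $150 = $6,600.
Insurer pays the balance: $28,501 − $6,600 = $21,901.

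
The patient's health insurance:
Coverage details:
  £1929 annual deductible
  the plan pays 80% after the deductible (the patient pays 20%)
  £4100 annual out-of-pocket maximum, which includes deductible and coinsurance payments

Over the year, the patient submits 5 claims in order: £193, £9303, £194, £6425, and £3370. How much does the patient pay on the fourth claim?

#1 (£193): fully absorbed by the deductible. Patient owes £193 (running OOP £193).
#2 (£9303): £1736 finishes the deductible; £7567 goes to coinsurance; 20% of £7567 = £1513.40. Patient pays £3249.40; OOP now £3442.40.
#3 (£194): 20% coinsurance on £194 = £38.80. Cost to patient: £38.80. OOP to date £3481.20.
#4 (£6425): deductible met; 20% of £6425 = £1285. Adding that to £3481.20 gives £4766.20, past the £4100 cap; patient pays only £4100 − £3481.20 = £618.80.

£618.80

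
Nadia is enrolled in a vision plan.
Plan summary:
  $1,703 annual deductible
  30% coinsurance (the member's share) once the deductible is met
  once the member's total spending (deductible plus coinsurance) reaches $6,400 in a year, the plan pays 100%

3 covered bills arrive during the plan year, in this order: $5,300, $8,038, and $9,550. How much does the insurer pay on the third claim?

#1 ($5,300): deductible takes $1,703, $3,597 remains; member's 30% is $1,079.10. Cost to member: $2,782.10. OOP to date $2,782.10. Plan pays $5,300 − $2,782.10 = $2,517.90.
#2 ($8,038): 30% coinsurance on $8,038 = $2,411.40. Member owes $2,411.40 (running OOP $5,193.50). Insurer: $8,038 − $2,411.40 = $5,626.60.
#3 ($9,550): deductible met; 30% of $9,550 = $2,865. That would push OOP to $8,058.50, over the $6,400 cap, so member pays $6,400 − $5,193.50 = $1,206.50. Insurer: $9,550 − $1,206.50 = $8,343.50.

$8,343.50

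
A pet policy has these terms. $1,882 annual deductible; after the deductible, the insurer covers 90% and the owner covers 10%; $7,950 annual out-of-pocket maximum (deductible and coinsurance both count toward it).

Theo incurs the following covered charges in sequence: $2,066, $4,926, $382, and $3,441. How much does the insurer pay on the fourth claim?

$3,096.90

Bill 1, $2,066: $1,882 to deductible, leaving $184; owner's 10% is $18.40. Owner owes $1,900.40 (running OOP $1,900.40). Plan pays $2,066 − $1,900.40 = $165.60.
Bill 2, $4,926: deductible already satisfied, so owner's share is 10% × $4,926 = $492.60. Owner owes $492.60 (running OOP $2,393). Plan pays $4,926 − $492.60 = $4,433.40.
Bill 3, $382: deductible already satisfied, so owner's share is 10% × $382 = $38.20. Owner pays $38.20; OOP now $2,431.20. Plan pays $382 − $38.20 = $343.80.
Bill 4, $3,441: 10% coinsurance on $3,441 = $344.10. Owner owes $344.10 (running OOP $2,775.30). Insurer: $3,441 − $344.10 = $3,096.90.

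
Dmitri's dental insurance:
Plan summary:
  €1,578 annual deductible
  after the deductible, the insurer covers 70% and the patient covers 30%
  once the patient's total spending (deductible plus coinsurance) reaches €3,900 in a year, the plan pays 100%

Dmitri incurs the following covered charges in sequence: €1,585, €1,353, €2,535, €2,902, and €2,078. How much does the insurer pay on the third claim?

€1,774.50

#1 (€1,585): deductible takes €1,578, €7 remains; coinsurance €7 × 30% = €2.10. Cost to patient: €1,580.10. OOP to date €1,580.10. Plan pays €1,585 − €1,580.10 = €4.90.
#2 (€1,353): 30% coinsurance on €1,353 = €405.90. Patient pays €405.90; OOP now €1,986. Insurer: €1,353 − €405.90 = €947.10.
#3 (€2,535): deductible already satisfied, so patient's share is 30% × €2,535 = €760.50. Cost to patient: €760.50. OOP to date €2,746.50. Plan pays €2,535 − €760.50 = €1,774.50.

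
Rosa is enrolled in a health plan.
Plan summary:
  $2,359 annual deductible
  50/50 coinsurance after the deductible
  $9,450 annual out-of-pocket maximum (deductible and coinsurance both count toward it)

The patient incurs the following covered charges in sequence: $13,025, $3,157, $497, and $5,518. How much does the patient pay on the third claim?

Claim 1 ($13,025): $2,359 finishes the deductible; $10,666 goes to coinsurance; 50% of $10,666 = $5,333. Patient pays $7,692; OOP now $7,692.
Claim 2 ($3,157): deductible already satisfied, so patient's share is 50% × $3,157 = $1,578.50. Patient owes $1,578.50 (running OOP $9,270.50).
Claim 3 ($497): deductible already satisfied, so patient's share is 50% × $497 = $248.50. That would push OOP to $9,519, over the $9,450 cap, so patient pays $9,450 − $9,270.50 = $179.50.

$179.50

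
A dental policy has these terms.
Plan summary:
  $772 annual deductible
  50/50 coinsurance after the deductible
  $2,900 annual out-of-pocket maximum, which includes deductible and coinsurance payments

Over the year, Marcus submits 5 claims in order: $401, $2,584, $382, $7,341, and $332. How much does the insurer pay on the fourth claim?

$6,510.50

#1 ($401): all of it applies to the deductible. Patient owes $401 (running OOP $401). Insurer: $401 − $401 = $0.
#2 ($2,584): $371 finishes the deductible; $2,213 goes to coinsurance; 50% of $2,213 = $1,106.50. Patient pays $1,477.50; OOP now $1,878.50. Plan pays $2,584 − $1,477.50 = $1,106.50.
#3 ($382): 50% coinsurance on $382 = $191. Patient pays $191; OOP now $2,069.50. Insurer: $382 − $191 = $191.
#4 ($7,341): deductible already satisfied, so patient's share is 50% × $7,341 = $3,670.50. Adding that to $2,069.50 gives $5,740, past the $2,900 cap; patient pays only $2,900 − $2,069.50 = $830.50. Insurer: $7,341 − $830.50 = $6,510.50.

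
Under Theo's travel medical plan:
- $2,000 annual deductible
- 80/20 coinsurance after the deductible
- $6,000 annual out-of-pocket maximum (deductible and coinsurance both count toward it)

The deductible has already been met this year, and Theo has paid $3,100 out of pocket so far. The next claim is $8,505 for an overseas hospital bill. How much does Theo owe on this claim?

The deductible is already satisfied, so the full bill goes to coinsurance.
Traveler's 20% share of $8,505 is $1,701.
Year-to-date out-of-pocket becomes $3,100 + $1,701 = $4,801, still under the $6,000 maximum, so no cap applies.

$1,701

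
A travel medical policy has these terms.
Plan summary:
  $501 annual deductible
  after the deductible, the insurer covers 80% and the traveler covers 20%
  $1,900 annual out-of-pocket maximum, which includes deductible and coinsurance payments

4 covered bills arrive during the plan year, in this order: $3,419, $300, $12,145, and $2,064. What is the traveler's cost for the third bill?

$755.40

Bill 1, $3,419: deductible takes $501, $2,918 remains; traveler's 20% is $583.60. Traveler owes $1,084.60 (running OOP $1,084.60).
Bill 2, $300: deductible met; 20% of $300 = $60. Traveler owes $60 (running OOP $1,144.60).
Bill 3, $12,145: deductible already satisfied, so traveler's share is 20% × $12,145 = $2,429. OOP would hit $3,573.60 > $1,900, so the cap limits the traveler to $1,900 − $1,144.60 = $755.40.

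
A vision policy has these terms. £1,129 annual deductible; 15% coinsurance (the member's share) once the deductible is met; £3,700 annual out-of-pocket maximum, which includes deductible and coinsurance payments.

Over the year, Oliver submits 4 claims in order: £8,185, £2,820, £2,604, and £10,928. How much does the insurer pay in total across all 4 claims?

£20,837

Claim 1 (£8,185): £1,129 finishes the deductible; £7,056 goes to coinsurance; coinsurance £7,056 × 15% = £1,058.40. Cost to member: £2,187.40. OOP to date £2,187.40. Insurer: £8,185 − £2,187.40 = £5,997.60.
Claim 2 (£2,820): deductible met; 15% of £2,820 = £423. Member owes £423 (running OOP £2,610.40). Plan pays £2,820 − £423 = £2,397.
Claim 3 (£2,604): deductible met; 15% of £2,604 = £390.60. Member pays £390.60; OOP now £3,001. Plan pays £2,604 − £390.60 = £2,213.40.
Claim 4 (£10,928): 15% coinsurance on £10,928 = £1,639.20. That would push OOP to £4,640.20, over the £3,700 cap, so member pays £3,700 − £3,001 = £699. Plan pays £10,928 − £699 = £10,229.
Insurer total = bills − member's total = £24,537 − £3,700 = £20,837.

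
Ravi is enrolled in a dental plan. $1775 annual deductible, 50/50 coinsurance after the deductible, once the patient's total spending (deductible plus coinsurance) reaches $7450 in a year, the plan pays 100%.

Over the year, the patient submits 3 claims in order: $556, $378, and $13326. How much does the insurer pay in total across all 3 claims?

$6810

Bill 1, $556: all of it applies to the deductible. Patient owes $556 (running OOP $556). Plan pays $556 − $556 = $0.
Bill 2, $378: entire amount goes to the deductible. Cost to patient: $378. OOP to date $934. Insurer: $378 − $378 = $0.
Bill 3, $13326: $841 finishes the deductible; $12485 goes to coinsurance; coinsurance $12485 × 50% = $6242.50. Claim cost before the cap: $841 + $6242.50 = $7083.50. OOP would hit $8017.50 > $7450, so the cap limits the patient to $7450 − $934 = $6516. Plan pays $13326 − $6516 = $6810.
Insurer total = bills − patient's total = $14260 − $7450 = $6810.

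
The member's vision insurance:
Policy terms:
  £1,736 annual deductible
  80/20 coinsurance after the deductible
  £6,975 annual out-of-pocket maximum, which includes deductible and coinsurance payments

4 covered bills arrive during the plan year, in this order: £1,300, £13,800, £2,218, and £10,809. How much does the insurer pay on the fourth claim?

£8,686.40

Claim 1 (£1,300): entire amount goes to the deductible. Member pays £1,300; OOP now £1,300. Plan pays £1,300 − £1,300 = £0.
Claim 2 (£13,800): £436 finishes the deductible; £13,364 goes to coinsurance; coinsurance £13,364 × 20% = £2,672.80. Member pays £3,108.80; OOP now £4,408.80. Plan pays £13,800 − £3,108.80 = £10,691.20.
Claim 3 (£2,218): deductible already satisfied, so member's share is 20% × £2,218 = £443.60. Member pays £443.60; OOP now £4,852.40. Insurer: £2,218 − £443.60 = £1,774.40.
Claim 4 (£10,809): deductible met; 20% of £10,809 = £2,161.80. Adding that to £4,852.40 gives £7,014.20, past the £6,975 cap; member pays only £6,975 − £4,852.40 = £2,122.60. Insurer: £10,809 − £2,122.60 = £8,686.40.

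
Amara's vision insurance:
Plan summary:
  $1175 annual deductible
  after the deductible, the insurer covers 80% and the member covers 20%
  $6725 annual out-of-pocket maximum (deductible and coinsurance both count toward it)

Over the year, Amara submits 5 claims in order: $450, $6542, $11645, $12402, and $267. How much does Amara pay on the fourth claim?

$2057.60

Claim 1 ($450): entire amount goes to the deductible. Cost to member: $450. OOP to date $450.
Claim 2 ($6542): deductible takes $725, $5817 remains; 20% of $5817 = $1163.40. Cost to member: $1888.40. OOP to date $2338.40.
Claim 3 ($11645): deductible met; 20% of $11645 = $2329. Cost to member: $2329. OOP to date $4667.40.
Claim 4 ($12402): deductible already satisfied, so member's share is 20% × $12402 = $2480.40. OOP would hit $7147.80 > $6725, so the cap limits the member to $6725 − $4667.40 = $2057.60.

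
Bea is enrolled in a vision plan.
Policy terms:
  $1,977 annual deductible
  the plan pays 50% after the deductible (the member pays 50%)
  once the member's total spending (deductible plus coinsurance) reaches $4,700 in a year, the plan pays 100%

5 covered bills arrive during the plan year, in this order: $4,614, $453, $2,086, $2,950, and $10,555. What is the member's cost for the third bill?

$1,043

Claim 1 — $4,614: $1,977 to deductible, leaving $2,637; 50% of $2,637 = $1,318.50. Cost to member: $3,295.50. OOP to date $3,295.50.
Claim 2 — $453: deductible met; 50% of $453 = $226.50. Member pays $226.50; OOP now $3,522.
Claim 3 — $2,086: deductible already satisfied, so member's share is 50% × $2,086 = $1,043. Member pays $1,043; OOP now $4,565.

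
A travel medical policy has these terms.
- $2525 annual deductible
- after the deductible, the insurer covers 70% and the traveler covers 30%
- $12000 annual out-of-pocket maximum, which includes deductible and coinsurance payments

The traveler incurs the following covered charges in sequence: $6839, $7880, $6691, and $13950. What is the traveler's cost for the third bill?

Claim 1 — $6839: deductible takes $2525, $4314 remains; coinsurance $4314 × 30% = $1294.20. Traveler pays $3819.20; OOP now $3819.20.
Claim 2 — $7880: 30% coinsurance on $7880 = $2364. Traveler pays $2364; OOP now $6183.20.
Claim 3 — $6691: deductible already satisfied, so traveler's share is 30% × $6691 = $2007.30. Traveler owes $2007.30 (running OOP $8190.50).

$2007.30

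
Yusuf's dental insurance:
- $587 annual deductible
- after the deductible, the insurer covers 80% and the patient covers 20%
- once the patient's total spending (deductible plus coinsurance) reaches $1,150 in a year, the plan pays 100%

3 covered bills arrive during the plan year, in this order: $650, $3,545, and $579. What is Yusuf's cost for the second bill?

$550.40

#1 ($650): $587 finishes the deductible; $63 goes to coinsurance; coinsurance $63 × 20% = $12.60. Cost to patient: $599.60. OOP to date $599.60.
#2 ($3,545): deductible already satisfied, so patient's share is 20% × $3,545 = $709. OOP would hit $1,308.60 > $1,150, so the cap limits the patient to $1,150 − $599.60 = $550.40.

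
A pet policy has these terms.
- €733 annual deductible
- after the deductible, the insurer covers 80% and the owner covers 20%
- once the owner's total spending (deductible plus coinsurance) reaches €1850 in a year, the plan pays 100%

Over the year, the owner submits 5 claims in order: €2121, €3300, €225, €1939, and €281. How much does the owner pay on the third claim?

#1 (€2121): deductible takes €733, €1388 remains; coinsurance €1388 × 20% = €277.60. Owner pays €1010.60; OOP now €1010.60.
#2 (€3300): 20% coinsurance on €3300 = €660. Cost to owner: €660. OOP to date €1670.60.
#3 (€225): 20% coinsurance on €225 = €45. Owner owes €45 (running OOP €1715.60).

€45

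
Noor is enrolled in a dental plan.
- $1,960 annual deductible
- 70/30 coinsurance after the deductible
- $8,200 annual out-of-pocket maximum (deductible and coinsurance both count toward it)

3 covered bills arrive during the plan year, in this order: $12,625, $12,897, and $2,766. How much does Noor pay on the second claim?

$3,040.50

Bill 1, $12,625: deductible takes $1,960, $10,665 remains; patient's 30% is $3,199.50. Patient owes $5,159.50 (running OOP $5,159.50).
Bill 2, $12,897: deductible already satisfied, so patient's share is 30% × $12,897 = $3,869.10. That would push OOP to $9,028.60, over the $8,200 cap, so patient pays $8,200 − $5,159.50 = $3,040.50.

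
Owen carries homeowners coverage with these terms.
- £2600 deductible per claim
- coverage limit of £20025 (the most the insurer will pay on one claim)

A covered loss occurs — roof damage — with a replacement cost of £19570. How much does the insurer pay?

After the deductible, £19570 − £2600 = £16970 remains.
£16970 ≤ £20025, so the limit doesn't bind; insurer pays £16970.

£16970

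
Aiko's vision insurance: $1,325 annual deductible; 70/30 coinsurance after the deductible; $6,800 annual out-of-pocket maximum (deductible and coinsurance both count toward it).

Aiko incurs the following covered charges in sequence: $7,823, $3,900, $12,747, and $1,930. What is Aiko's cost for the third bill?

Bill 1, $7,823: deductible takes $1,325, $6,498 remains; 30% of $6,498 = $1,949.40. Member owes $3,274.40 (running OOP $3,274.40).
Bill 2, $3,900: 30% coinsurance on $3,900 = $1,170. Cost to member: $1,170. OOP to date $4,444.40.
Bill 3, $12,747: 30% coinsurance on $12,747 = $3,824.10. Adding that to $4,444.40 gives $8,268.50, past the $6,800 cap; member pays only $6,800 − $4,444.40 = $2,355.60.

$2,355.60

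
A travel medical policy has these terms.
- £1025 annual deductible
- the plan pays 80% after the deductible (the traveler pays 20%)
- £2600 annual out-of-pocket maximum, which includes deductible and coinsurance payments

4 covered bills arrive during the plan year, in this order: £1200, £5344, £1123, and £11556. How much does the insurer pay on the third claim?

Bill 1, £1200: deductible takes £1025, £175 remains; coinsurance £175 × 20% = £35. Traveler pays £1060; OOP now £1060. Insurer: £1200 − £1060 = £140.
Bill 2, £5344: deductible met; 20% of £5344 = £1068.80. Traveler pays £1068.80; OOP now £2128.80. Insurer: £5344 − £1068.80 = £4275.20.
Bill 3, £1123: deductible met; 20% of £1123 = £224.60. Traveler owes £224.60 (running OOP £2353.40). Plan pays £1123 − £224.60 = £898.40.

£898.40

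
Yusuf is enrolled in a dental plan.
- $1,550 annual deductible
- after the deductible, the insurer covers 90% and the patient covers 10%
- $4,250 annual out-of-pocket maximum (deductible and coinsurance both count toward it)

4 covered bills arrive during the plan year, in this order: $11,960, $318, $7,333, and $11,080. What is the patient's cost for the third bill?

$733.30

Claim 1 — $11,960: $1,550 to deductible, leaving $10,410; patient's 10% is $1,041. Patient owes $2,591 (running OOP $2,591).
Claim 2 — $318: deductible already satisfied, so patient's share is 10% × $318 = $31.80. Patient pays $31.80; OOP now $2,622.80.
Claim 3 — $7,333: deductible met; 10% of $7,333 = $733.30. Cost to patient: $733.30. OOP to date $3,356.10.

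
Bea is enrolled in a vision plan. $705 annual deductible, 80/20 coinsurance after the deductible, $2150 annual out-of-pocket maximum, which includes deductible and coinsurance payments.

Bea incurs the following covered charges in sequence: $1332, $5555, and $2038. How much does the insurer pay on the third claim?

$1829.40

#1 ($1332): deductible takes $705, $627 remains; 20% of $627 = $125.40. Member owes $830.40 (running OOP $830.40). Plan pays $1332 − $830.40 = $501.60.
#2 ($5555): deductible met; 20% of $5555 = $1111. Member owes $1111 (running OOP $1941.40). Plan pays $5555 − $1111 = $4444.
#3 ($2038): 20% coinsurance on $2038 = $407.60. That would push OOP to $2349, over the $2150 cap, so member pays $2150 − $1941.40 = $208.60. Plan pays $2038 − $208.60 = $1829.40.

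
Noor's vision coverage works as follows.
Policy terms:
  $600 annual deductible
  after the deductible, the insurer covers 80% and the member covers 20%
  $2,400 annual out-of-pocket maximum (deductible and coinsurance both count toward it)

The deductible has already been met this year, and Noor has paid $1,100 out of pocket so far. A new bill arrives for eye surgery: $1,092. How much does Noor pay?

The deductible is already satisfied, so the full bill goes to coinsurance.
20% of $1,092 = $218.40 falls to the member.
Cumulative spending $1,100 + $218.40 = $1,318.40 stays under the $2,400 maximum.

$218.40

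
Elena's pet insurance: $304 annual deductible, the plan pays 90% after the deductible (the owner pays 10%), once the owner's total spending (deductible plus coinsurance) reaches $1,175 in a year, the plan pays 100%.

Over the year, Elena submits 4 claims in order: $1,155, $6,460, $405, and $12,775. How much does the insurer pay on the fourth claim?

Claim 1 ($1,155): $304 finishes the deductible; $851 goes to coinsurance; 10% of $851 = $85.10. Cost to owner: $389.10. OOP to date $389.10. Plan pays $1,155 − $389.10 = $765.90.
Claim 2 ($6,460): deductible met; 10% of $6,460 = $646. Owner owes $646 (running OOP $1,035.10). Insurer: $6,460 − $646 = $5,814.
Claim 3 ($405): 10% coinsurance on $405 = $40.50. Owner pays $40.50; OOP now $1,075.60. Insurer: $405 − $40.50 = $364.50.
Claim 4 ($12,775): deductible already satisfied, so owner's share is 10% × $12,775 = $1,277.50. That would push OOP to $2,353.10, over the $1,175 cap, so owner pays $1,175 − $1,075.60 = $99.40. Plan pays $12,775 − $99.40 = $12,675.60.

$12,675.60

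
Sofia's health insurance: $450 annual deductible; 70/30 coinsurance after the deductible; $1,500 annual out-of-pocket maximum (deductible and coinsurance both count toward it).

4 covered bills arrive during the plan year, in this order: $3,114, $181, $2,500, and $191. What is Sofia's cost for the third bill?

$196.50

#1 ($3,114): deductible takes $450, $2,664 remains; patient's 30% is $799.20. Cost to patient: $1,249.20. OOP to date $1,249.20.
#2 ($181): deductible already satisfied, so patient's share is 30% × $181 = $54.30. Patient pays $54.30; OOP now $1,303.50.
#3 ($2,500): deductible met; 30% of $2,500 = $750. OOP would hit $2,053.50 > $1,500, so the cap limits the patient to $1,500 − $1,303.50 = $196.50.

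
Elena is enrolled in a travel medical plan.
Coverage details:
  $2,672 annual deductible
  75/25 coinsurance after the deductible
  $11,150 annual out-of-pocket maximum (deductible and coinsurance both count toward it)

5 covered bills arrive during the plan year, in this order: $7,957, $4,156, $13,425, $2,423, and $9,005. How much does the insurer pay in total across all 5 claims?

$25,816

Claim 1 — $7,957: deductible takes $2,672, $5,285 remains; 25% of $5,285 = $1,321.25. Traveler owes $3,993.25 (running OOP $3,993.25). Insurer: $7,957 − $3,993.25 = $3,963.75.
Claim 2 — $4,156: 25% coinsurance on $4,156 = $1,039. Cost to traveler: $1,039. OOP to date $5,032.25. Plan pays $4,156 − $1,039 = $3,117.
Claim 3 — $13,425: deductible met; 25% of $13,425 = $3,356.25. Cost to traveler: $3,356.25. OOP to date $8,388.50. Insurer: $13,425 − $3,356.25 = $10,068.75.
Claim 4 — $2,423: deductible already satisfied, so traveler's share is 25% × $2,423 = $605.75. Traveler pays $605.75; OOP now $8,994.25. Insurer: $2,423 − $605.75 = $1,817.25.
Claim 5 — $9,005: 25% coinsurance on $9,005 = $2,251.25. OOP would hit $11,245.50 > $11,150, so the cap limits the traveler to $11,150 − $8,994.25 = $2,155.75. Insurer: $9,005 − $2,155.75 = $6,849.25.
Insurer total: $3,963.75 + $3,117 + $10,068.75 + $1,817.25 + $6,849.25 = $25,816.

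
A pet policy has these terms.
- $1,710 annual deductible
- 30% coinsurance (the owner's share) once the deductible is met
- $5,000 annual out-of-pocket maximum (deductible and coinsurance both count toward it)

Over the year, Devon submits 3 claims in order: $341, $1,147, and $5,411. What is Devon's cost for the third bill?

Bill 1, $341: fully absorbed by the deductible. Cost to owner: $341. OOP to date $341.
Bill 2, $1,147: all of it applies to the deductible. Owner owes $1,147 (running OOP $1,488).
Bill 3, $5,411: deductible takes $222, $5,189 remains; coinsurance $5,189 × 30% = $1,556.70. Owner owes $1,778.70 (running OOP $3,266.70).

$1,778.70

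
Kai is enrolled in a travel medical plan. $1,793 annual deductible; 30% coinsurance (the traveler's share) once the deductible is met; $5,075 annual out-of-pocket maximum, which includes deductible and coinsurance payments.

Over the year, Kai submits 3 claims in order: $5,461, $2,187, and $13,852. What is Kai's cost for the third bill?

Claim 1 — $5,461: $1,793 to deductible, leaving $3,668; traveler's 30% is $1,100.40. Traveler pays $2,893.40; OOP now $2,893.40.
Claim 2 — $2,187: 30% coinsurance on $2,187 = $656.10. Cost to traveler: $656.10. OOP to date $3,549.50.
Claim 3 — $13,852: deductible already satisfied, so traveler's share is 30% × $13,852 = $4,155.60. OOP would hit $7,705.10 > $5,075, so the cap limits the traveler to $5,075 − $3,549.50 = $1,525.50.

$1,525.50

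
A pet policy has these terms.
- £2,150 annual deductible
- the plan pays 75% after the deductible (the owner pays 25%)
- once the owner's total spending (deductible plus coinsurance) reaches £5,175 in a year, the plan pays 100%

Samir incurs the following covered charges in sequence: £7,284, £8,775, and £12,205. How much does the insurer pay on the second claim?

£7,033.50

Bill 1, £7,284: £2,150 finishes the deductible; £5,134 goes to coinsurance; 25% of £5,134 = £1,283.50. Owner owes £3,433.50 (running OOP £3,433.50). Insurer: £7,284 − £3,433.50 = £3,850.50.
Bill 2, £8,775: deductible already satisfied, so owner's share is 25% × £8,775 = £2,193.75. OOP would hit £5,627.25 > £5,175, so the cap limits the owner to £5,175 − £3,433.50 = £1,741.50. Insurer: £8,775 − £1,741.50 = £7,033.50.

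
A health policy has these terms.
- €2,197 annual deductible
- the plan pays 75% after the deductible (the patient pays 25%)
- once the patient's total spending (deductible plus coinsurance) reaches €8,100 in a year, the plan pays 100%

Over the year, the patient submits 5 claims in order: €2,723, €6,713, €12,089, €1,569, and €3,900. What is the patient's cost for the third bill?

€3,022.25

Claim 1 (€2,723): deductible takes €2,197, €526 remains; patient's 25% is €131.50. Patient pays €2,328.50; OOP now €2,328.50.
Claim 2 (€6,713): deductible already satisfied, so patient's share is 25% × €6,713 = €1,678.25. Cost to patient: €1,678.25. OOP to date €4,006.75.
Claim 3 (€12,089): deductible met; 25% of €12,089 = €3,022.25. Patient pays €3,022.25; OOP now €7,029.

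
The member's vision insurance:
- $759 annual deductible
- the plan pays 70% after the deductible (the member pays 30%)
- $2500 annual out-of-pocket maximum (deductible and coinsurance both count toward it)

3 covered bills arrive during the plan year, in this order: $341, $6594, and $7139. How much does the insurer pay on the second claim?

$4435

Bill 1, $341: all of it applies to the deductible. Member pays $341; OOP now $341. Insurer: $341 − $341 = $0.
Bill 2, $6594: $418 finishes the deductible; $6176 goes to coinsurance; member's 30% is $1852.80. Claim cost before the cap: $418 + $1852.80 = $2270.80. Adding that to $341 gives $2611.80, past the $2500 cap; member pays only $2500 − $341 = $2159. Insurer: $6594 − $2159 = $4435.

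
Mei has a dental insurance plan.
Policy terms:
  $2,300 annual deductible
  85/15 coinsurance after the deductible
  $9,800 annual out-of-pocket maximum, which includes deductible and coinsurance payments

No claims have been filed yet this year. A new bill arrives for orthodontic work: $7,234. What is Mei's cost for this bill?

Nothing has been paid toward the $2,300 deductible, so the first $2,300 of this charge is applied there.
After the $2,300 deductible portion, $7,234 − $2,300 = $4,934 is subject to coinsurance.
Coinsurance: $4,934 × 15% = $740.10.
That puts the patient's cost at $2,300 + $740.10 = $3,040.10 before any cap.
Cumulative spending $0 + $3,040.10 = $3,040.10 stays under the $9,800 maximum.

$3,040.10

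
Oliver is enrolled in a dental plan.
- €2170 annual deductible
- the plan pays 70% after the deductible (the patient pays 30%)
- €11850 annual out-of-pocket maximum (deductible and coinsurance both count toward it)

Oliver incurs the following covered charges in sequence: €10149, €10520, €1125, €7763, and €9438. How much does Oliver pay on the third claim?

€337.50

#1 (€10149): €2170 finishes the deductible; €7979 goes to coinsurance; coinsurance €7979 × 30% = €2393.70. Cost to patient: €4563.70. OOP to date €4563.70.
#2 (€10520): 30% coinsurance on €10520 = €3156. Patient pays €3156; OOP now €7719.70.
#3 (€1125): deductible met; 30% of €1125 = €337.50. Patient owes €337.50 (running OOP €8057.20).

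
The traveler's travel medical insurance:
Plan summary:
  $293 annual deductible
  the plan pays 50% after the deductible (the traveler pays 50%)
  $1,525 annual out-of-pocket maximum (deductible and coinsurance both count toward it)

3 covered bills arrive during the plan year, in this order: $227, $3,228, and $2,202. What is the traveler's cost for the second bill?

$1,298

#1 ($227): entire amount goes to the deductible. Traveler pays $227; OOP now $227.
#2 ($3,228): deductible takes $66, $3,162 remains; 50% of $3,162 = $1,581. Together that's $66 + $1,581 = $1,647. OOP would hit $1,874 > $1,525, so the cap limits the traveler to $1,525 − $227 = $1,298.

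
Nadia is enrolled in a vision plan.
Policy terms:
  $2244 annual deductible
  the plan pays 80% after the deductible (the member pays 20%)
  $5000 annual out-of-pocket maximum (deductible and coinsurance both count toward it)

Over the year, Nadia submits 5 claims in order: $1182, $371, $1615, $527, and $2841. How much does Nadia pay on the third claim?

$875.80

Claim 1 — $1182: all of it applies to the deductible. Cost to member: $1182. OOP to date $1182.
Claim 2 — $371: entire amount goes to the deductible. Member owes $371 (running OOP $1553).
Claim 3 — $1615: $691 finishes the deductible; $924 goes to coinsurance; member's 20% is $184.80. Member owes $875.80 (running OOP $2428.80).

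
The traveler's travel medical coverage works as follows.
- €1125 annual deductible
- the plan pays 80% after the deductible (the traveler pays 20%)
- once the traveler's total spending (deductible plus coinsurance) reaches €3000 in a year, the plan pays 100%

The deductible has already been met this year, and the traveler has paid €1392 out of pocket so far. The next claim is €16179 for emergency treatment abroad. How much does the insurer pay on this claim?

€14571

With the deductible met, the entire €16179 is subject to coinsurance.
20% of €16179 = €3235.80 falls to the traveler.
Year-to-date out-of-pocket would reach €1392 + €3235.80 = €4627.80, above the €3000 maximum, so the traveler pays only €3000 − €1392 = €1608.
The insurer covers the remainder: €16179 − €1608 = €14571.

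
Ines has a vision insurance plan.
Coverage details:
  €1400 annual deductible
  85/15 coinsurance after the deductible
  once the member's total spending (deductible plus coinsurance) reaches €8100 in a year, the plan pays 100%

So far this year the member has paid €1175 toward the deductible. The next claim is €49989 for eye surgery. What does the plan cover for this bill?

€1175 of the €1400 deductible is already met, leaving €225.
The remaining €49764 (= €49989 − €225) moves to coinsurance.
Coinsurance: €49764 × 15% = €7464.60.
Member responsibility before any cap: €225 + €7464.60 = €7689.60.
That would bring total out-of-pocket to €8864.60, past the €8100 cap. The member is capped at €8100 − €1175 = €6925 on this claim.
The insurer covers the remainder: €49989 − €6925 = €43064.

€43064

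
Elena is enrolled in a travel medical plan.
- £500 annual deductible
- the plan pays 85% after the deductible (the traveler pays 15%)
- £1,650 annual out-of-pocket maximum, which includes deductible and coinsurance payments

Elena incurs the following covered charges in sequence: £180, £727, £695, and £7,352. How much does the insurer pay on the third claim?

£590.75

Claim 1 — £180: fully absorbed by the deductible. Traveler owes £180 (running OOP £180). Insurer: £180 − £180 = £0.
Claim 2 — £727: £320 finishes the deductible; £407 goes to coinsurance; 15% of £407 = £61.05. Cost to traveler: £381.05. OOP to date £561.05. Plan pays £727 − £381.05 = £345.95.
Claim 3 — £695: 15% coinsurance on £695 = £104.25. Traveler owes £104.25 (running OOP £665.30). Insurer: £695 − £104.25 = £590.75.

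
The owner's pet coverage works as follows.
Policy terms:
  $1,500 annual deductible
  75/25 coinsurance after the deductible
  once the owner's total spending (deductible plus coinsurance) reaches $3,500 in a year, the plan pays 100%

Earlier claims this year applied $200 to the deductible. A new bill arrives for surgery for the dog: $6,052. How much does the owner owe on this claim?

$2,488

Deductible still to meet: $1,500 − $200 = $1,300.
After the $1,300 deductible portion, $6,052 − $1,300 = $4,752 is subject to coinsurance.
Owner's 25% share of $4,752 is $1,188.
So the owner owes $1,300 + $1,188 = $2,488 before any cap.
Total out-of-pocket so far would be $200 + $2,488 = $2,688, below the $3,500 cap — no reduction.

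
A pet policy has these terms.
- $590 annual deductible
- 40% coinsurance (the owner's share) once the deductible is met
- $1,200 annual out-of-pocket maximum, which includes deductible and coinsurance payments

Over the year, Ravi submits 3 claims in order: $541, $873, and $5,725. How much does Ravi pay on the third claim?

$280.40

Claim 1 — $541: all of it applies to the deductible. Owner owes $541 (running OOP $541).
Claim 2 — $873: $49 to deductible, leaving $824; 40% of $824 = $329.60. Owner pays $378.60; OOP now $919.60.
Claim 3 — $5,725: deductible met; 40% of $5,725 = $2,290. Adding that to $919.60 gives $3,209.60, past the $1,200 cap; owner pays only $1,200 − $919.60 = $280.40.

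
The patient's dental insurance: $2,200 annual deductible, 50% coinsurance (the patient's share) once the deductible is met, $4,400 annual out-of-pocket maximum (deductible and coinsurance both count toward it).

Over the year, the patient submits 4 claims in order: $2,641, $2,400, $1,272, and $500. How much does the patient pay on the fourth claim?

$143.50

#1 ($2,641): deductible takes $2,200, $441 remains; patient's 50% is $220.50. Patient owes $2,420.50 (running OOP $2,420.50).
#2 ($2,400): 50% coinsurance on $2,400 = $1,200. Patient owes $1,200 (running OOP $3,620.50).
#3 ($1,272): 50% coinsurance on $1,272 = $636. Patient owes $636 (running OOP $4,256.50).
#4 ($500): 50% coinsurance on $500 = $250. Adding that to $4,256.50 gives $4,506.50, past the $4,400 cap; patient pays only $4,400 − $4,256.50 = $143.50.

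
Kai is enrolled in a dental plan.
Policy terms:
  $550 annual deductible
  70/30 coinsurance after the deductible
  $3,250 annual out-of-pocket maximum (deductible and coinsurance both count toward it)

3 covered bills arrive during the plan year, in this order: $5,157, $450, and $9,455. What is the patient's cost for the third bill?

Claim 1 ($5,157): $550 finishes the deductible; $4,607 goes to coinsurance; patient's 30% is $1,382.10. Patient pays $1,932.10; OOP now $1,932.10.
Claim 2 ($450): deductible met; 30% of $450 = $135. Patient owes $135 (running OOP $2,067.10).
Claim 3 ($9,455): deductible already satisfied, so patient's share is 30% × $9,455 = $2,836.50. Adding that to $2,067.10 gives $4,903.60, past the $3,250 cap; patient pays only $3,250 − $2,067.10 = $1,182.90.

$1,182.90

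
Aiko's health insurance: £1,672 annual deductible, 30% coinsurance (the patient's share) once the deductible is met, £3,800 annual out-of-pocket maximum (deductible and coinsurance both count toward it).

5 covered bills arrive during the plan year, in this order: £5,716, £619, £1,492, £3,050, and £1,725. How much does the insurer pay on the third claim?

Bill 1, £5,716: £1,672 finishes the deductible; £4,044 goes to coinsurance; coinsurance £4,044 × 30% = £1,213.20. Patient owes £2,885.20 (running OOP £2,885.20). Insurer: £5,716 − £2,885.20 = £2,830.80.
Bill 2, £619: deductible already satisfied, so patient's share is 30% × £619 = £185.70. Patient owes £185.70 (running OOP £3,070.90). Plan pays £619 − £185.70 = £433.30.
Bill 3, £1,492: 30% coinsurance on £1,492 = £447.60. Cost to patient: £447.60. OOP to date £3,518.50. Insurer: £1,492 − £447.60 = £1,044.40.

£1,044.40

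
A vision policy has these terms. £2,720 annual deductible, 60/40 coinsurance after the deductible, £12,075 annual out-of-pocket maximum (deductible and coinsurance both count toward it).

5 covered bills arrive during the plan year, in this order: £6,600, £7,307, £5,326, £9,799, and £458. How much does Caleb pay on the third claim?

£2,130.40

Claim 1 — £6,600: £2,720 finishes the deductible; £3,880 goes to coinsurance; coinsurance £3,880 × 40% = £1,552. Member owes £4,272 (running OOP £4,272).
Claim 2 — £7,307: deductible already satisfied, so member's share is 40% × £7,307 = £2,922.80. Member owes £2,922.80 (running OOP £7,194.80).
Claim 3 — £5,326: deductible met; 40% of £5,326 = £2,130.40. Member pays £2,130.40; OOP now £9,325.20.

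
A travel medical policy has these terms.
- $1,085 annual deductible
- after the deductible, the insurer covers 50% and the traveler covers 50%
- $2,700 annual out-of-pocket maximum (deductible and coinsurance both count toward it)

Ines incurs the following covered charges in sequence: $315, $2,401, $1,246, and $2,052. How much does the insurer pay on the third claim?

$623

Claim 1 — $315: entire amount goes to the deductible. Traveler owes $315 (running OOP $315). Insurer: $315 − $315 = $0.
Claim 2 — $2,401: $770 finishes the deductible; $1,631 goes to coinsurance; 50% of $1,631 = $815.50. Cost to traveler: $1,585.50. OOP to date $1,900.50. Plan pays $2,401 − $1,585.50 = $815.50.
Claim 3 — $1,246: 50% coinsurance on $1,246 = $623. Cost to traveler: $623. OOP to date $2,523.50. Plan pays $1,246 − $623 = $623.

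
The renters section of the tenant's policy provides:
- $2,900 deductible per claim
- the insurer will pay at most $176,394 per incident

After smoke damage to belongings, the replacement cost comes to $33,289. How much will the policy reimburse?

Subtract the deductible: $33,289 − $2,900 = $30,389.
That's under the $176,394 cap, so the insurer reimburses the full $30,389.

$30,389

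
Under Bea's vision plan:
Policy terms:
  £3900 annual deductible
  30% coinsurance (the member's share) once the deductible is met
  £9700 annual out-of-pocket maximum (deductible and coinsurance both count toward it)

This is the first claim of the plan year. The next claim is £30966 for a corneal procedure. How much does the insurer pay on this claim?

Deductible not yet touched, so the first £3900 of the bill goes to the deductible.
After the £3900 deductible portion, £30966 − £3900 = £27066 is subject to coinsurance.
Member's 30% share of £27066 is £8119.80.
Member responsibility before any cap: £3900 + £8119.80 = £12019.80.
Year-to-date out-of-pocket would reach £0 + £12019.80 = £12019.80, above the £9700 maximum, so the member pays only £9700 − £0 = £9700.
The insurer covers the remainder: £30966 − £9700 = £21266.

£21266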